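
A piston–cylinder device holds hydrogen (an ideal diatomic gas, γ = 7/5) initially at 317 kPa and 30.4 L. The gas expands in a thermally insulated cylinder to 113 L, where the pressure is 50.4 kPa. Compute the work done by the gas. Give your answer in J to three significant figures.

Adiabatic: W = (P₁V₁ − P₂V₂)/(γ − 1) with γ = 7/5.
P₁V₁ = 9637 J, P₂V₂ = 5695 J.
W = (9637 − 5695) / 0.4 = 9854 J.

W ≈ 9850 J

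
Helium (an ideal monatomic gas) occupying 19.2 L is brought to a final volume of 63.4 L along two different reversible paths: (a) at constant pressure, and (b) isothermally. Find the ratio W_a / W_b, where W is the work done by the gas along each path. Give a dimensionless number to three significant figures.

Path (a) isobaric: W = P₁(V₂ − V₁) → W_a/(P₁V₁) = 2.302.
Path (b) isothermal: W = P₁V₁ ln(V₂/V₁) → W_b/(P₁V₁) = 1.195.
W_a / W_b = 2.302 / 1.195 = 1.927.

W_a / W_b ≈ 1.93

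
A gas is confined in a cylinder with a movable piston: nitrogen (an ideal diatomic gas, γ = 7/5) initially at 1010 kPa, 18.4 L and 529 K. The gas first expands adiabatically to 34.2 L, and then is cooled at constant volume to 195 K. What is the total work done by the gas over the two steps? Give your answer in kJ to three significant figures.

Step 1 (adiabatic): W = (P₁V₁ − P₂V₂)/(γ−1) = (18584 − 14503)/0.4 = 10203 J.
Step 2 (isochoric): W = 0 (constant volume).
W_total = 10203 + 0 = 10203 J.

W_total ≈ 10.2 kJ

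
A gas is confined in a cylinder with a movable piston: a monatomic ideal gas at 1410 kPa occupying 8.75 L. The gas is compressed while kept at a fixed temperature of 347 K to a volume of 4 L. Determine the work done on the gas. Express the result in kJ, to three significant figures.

Isothermal: W = nRT ln(V₂/V₁) = P₁V₁ ln(V₂/V₁).
P₁V₁ = (1410 kPa)(8.75 L) = 12338 J.
W = 12338 × ln(4/8.75) = 12338 × -0.7828
W_by_gas = -9657 J; work on gas = −W_by = 9657 J.

W ≈ 9.66 kJ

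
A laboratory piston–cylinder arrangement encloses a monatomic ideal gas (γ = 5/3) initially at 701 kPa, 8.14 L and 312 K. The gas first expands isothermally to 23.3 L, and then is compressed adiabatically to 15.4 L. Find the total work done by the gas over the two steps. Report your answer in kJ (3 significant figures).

Step 1 (isothermal): W = P₁V₁ ln(V₂/V₁) = (5706) ln(23.3/8.14) = 6001 J.
After step 1: P = 244.9 kPa, V = 23.3 L, T = 312 K.
Step 2 (adiabatic): W = (P₁V₁ − P₂V₂)/(γ−1) = (5706 − 7520)/0.667 = -2721 J.
W_total = 6001 − 2721 = 3280 J.

W_total ≈ 3.28 kJ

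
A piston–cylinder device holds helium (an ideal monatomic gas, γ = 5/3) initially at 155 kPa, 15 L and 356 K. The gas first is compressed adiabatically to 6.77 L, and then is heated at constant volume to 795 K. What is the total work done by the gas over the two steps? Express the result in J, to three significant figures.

W_total ≈ -2440 J

Step 1 (adiabatic): W = (P₁V₁ − P₂V₂)/(γ−1) = (2325 − 3951)/0.667 = -2440 J.
Step 2 (isochoric): W = 0 (constant volume).
W_total = -2440 + 0 = -2440 J.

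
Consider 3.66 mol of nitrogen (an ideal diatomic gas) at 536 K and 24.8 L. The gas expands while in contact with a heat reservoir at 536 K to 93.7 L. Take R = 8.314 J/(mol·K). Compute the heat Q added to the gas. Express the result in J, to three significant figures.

Isothermal ⇒ ΔU = 0, so Q = W = nRT ln(V₂/V₁).
Q = (3.66)(8.314)(536) ln(93.7/24.8) = 16310 × 1.329 = 21680 J.

Q ≈ 21700 J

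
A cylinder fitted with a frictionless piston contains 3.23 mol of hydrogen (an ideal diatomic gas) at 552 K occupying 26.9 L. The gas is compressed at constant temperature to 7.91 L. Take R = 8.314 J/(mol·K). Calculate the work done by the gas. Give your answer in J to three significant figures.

Isothermal: W = nRT ln(V₂/V₁).
W = (3.23)(8.314)(552) × ln(7.91/26.9)
  = 14824 × -1.224
W_by_gas = -18144 J.

W ≈ -18100 J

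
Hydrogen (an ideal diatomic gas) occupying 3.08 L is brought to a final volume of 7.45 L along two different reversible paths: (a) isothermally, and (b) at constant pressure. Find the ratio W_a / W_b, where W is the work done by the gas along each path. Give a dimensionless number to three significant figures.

Path (a) isothermal: W = P₁V₁ ln(V₂/V₁) → W_a/(P₁V₁) = 0.8833.
Path (b) isobaric: W = P₁(V₂ − V₁) → W_b/(P₁V₁) = 1.419.
W_a / W_b = 0.8833 / 1.419 = 0.6225.

W_a / W_b ≈ 0.623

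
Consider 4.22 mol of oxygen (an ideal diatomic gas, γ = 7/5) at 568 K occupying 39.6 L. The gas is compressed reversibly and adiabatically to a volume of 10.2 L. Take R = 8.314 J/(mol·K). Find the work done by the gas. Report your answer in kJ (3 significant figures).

W ≈ -35.9 kJ

Adiabatic: TV^(γ−1) = const with γ = 7/5.
T₂ = T₁ (V₁/V₂)^(γ−1) = 568 × (39.6/10.2)^0.4 = 568 × 1.72 = 977.2 K.
W_by = nCᵥ(T₁ − T₂) = (4.22)(20.79)(568 − 977.2) = -35893 J.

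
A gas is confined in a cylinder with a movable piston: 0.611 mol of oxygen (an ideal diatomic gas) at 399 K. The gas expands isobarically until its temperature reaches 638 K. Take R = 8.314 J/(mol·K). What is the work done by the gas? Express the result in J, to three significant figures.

W ≈ 1210 J

Isobaric: W = P ΔV = nR ΔT.
W = (0.611)(8.314)(638 − 399) = 1214 J.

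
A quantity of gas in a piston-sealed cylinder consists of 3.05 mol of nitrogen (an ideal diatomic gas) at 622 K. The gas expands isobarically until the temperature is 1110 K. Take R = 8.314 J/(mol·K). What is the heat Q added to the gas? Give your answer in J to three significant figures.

Q ≈ 43300 J

Isobaric: W = nRΔT = (3.05)(8.314)(488) = 12375 J.
ΔU = nCᵥΔT with Cᵥ = 5R/2: ΔU = (3.05)(20.79)(488) = 30936 J.
Q = ΔU + W = 30936 + 12375 = 43311 J.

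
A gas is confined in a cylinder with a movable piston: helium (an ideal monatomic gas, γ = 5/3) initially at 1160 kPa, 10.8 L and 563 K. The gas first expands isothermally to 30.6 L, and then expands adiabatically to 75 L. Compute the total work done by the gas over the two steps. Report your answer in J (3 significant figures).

Step 1 (isothermal): W = P₁V₁ ln(V₂/V₁) = (12528) ln(30.6/10.8) = 13047 J.
After step 1: P = 409.4 kPa, V = 30.6 L, T = 563 K.
Step 2 (adiabatic): W = (P₁V₁ − P₂V₂)/(γ−1) = (12528 − 6892)/0.667 = 8455 J.
W_total = 13047 + 8455 = 21502 J.

W_total ≈ 21500 J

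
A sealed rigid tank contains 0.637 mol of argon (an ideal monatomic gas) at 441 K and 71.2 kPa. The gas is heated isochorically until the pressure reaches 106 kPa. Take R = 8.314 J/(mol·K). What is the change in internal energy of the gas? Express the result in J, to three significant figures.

Constant volume ⇒ W = 0, so Q = ΔU = nCᵥΔT with Cᵥ = 3R/2 = 12.47 J/(mol·K).
At constant V, T₂/T₁ = P₂/P₁ ⇒ ΔT = T₁(P₂/P₁ − 1) = 441·(106/71.2 − 1) = 215.5 K.
ΔU = (0.637)(12.47)(215.5) = 1712 J.

ΔU ≈ 1710 J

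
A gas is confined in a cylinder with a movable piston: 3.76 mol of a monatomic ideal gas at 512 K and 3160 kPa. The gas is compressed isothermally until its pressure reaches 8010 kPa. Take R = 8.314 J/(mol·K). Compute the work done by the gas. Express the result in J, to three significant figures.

W ≈ -14900 J

Isothermal process: W = nRT ln(V₂/V₁) = nRT ln(P₁/P₂).
W = (3.76)(8.314)(512) × ln(3160/8010)
  = 16005 × ln(0.3945) = 16005 × -0.9301
W_by_gas = -14887 J.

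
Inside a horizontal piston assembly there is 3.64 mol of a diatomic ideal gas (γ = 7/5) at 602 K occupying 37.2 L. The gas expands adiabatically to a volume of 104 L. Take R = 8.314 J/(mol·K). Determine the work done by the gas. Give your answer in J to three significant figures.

W ≈ 15400 J

Adiabatic: TV^(γ−1) = const with γ = 7/5.
T₂ = T₁ (V₁/V₂)^(γ−1) = 602 × (37.2/104)^0.4 = 602 × 0.6628 = 399 K.
W_by = nCᵥ(T₁ − T₂) = (3.64)(20.79)(602 − 399) = 15357 J.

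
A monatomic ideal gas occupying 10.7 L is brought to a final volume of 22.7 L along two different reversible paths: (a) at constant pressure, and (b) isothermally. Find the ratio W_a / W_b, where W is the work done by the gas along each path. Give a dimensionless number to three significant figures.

Path (a) isobaric: W = P₁(V₂ − V₁) → W_a/(P₁V₁) = 1.121.
Path (b) isothermal: W = P₁V₁ ln(V₂/V₁) → W_b/(P₁V₁) = 0.7521.
W_a / W_b = 1.121 / 0.7521 = 1.491.

W_a / W_b ≈ 1.49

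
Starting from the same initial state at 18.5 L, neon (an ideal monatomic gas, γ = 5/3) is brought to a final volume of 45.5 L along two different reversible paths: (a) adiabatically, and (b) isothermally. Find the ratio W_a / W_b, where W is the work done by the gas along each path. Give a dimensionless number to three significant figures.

Path (a) adiabatic: W = P₁V₁(1 − (V₁/V₂)^(γ−1))/(γ−1) → W_a/(P₁V₁) = 0.6768.
Path (b) isothermal: W = P₁V₁ ln(V₂/V₁) → W_b/(P₁V₁) = 0.8999.
W_a / W_b = 0.6768 / 0.8999 = 0.752.

W_a / W_b ≈ 0.752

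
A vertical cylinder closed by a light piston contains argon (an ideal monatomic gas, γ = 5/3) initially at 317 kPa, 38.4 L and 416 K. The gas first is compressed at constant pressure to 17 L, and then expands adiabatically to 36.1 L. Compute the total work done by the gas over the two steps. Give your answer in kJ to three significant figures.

W_total ≈ -3.59 kJ

Step 1 (isobaric): W = PΔV = (317 kPa)(17 − 38.4 L) = -6784 J.
After step 1: P = 317 kPa, V = 17 L, T = 184.2 K.
Step 2 (adiabatic): W = (P₁V₁ − P₂V₂)/(γ−1) = (5389 − 3262)/0.667 = 3191 J.
W_total = -6784 + 3191 = -3593 J.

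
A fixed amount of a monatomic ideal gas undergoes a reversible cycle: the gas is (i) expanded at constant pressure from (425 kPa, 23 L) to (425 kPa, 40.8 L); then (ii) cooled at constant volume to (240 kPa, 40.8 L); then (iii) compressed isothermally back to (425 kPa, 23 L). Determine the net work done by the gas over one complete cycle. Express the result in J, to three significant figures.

Leg (i): W = PΔV = (425)(40.8 − 23) = 7565 J.
Leg (ii): W = 0.
Leg (iii): W = PᵢVᵢ ln(V_f/Vᵢ) = (9792) ln(23/40.8) = -5613 J.
W_net = 7565 − 5613 = 1952 J.

W_net ≈ 1950 J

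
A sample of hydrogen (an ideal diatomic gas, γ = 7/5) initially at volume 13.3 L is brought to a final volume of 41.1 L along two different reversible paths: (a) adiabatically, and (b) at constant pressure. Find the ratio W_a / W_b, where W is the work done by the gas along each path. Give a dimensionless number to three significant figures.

Path (a) adiabatic: W = P₁V₁(1 − (V₁/V₂)^(γ−1))/(γ−1) → W_a/(P₁V₁) = 0.908.
Path (b) isobaric: W = P₁(V₂ − V₁) → W_b/(P₁V₁) = 2.09.
W_a / W_b = 0.908 / 2.09 = 0.4344.

W_a / W_b ≈ 0.434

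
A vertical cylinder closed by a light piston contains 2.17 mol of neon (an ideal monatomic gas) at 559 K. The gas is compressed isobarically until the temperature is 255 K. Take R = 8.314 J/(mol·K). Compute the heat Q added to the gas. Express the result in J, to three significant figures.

Isobaric: W = nRΔT = (2.17)(8.314)(-304) = -5485 J.
ΔU = nCᵥΔT with Cᵥ = 3R/2: ΔU = (2.17)(12.47)(-304) = -8227 J.
Q = ΔU + W = -8227 − 5485 = -13711 J.

Q ≈ -13700 J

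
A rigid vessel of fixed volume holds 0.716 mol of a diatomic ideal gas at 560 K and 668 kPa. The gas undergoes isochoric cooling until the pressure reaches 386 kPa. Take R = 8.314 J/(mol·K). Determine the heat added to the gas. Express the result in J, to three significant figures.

Q ≈ -3520 J

Constant volume ⇒ W = 0, so Q = ΔU = nCᵥΔT with Cᵥ = 5R/2 = 20.79 J/(mol·K).
At constant V, T₂/T₁ = P₂/P₁ ⇒ ΔT = T₁(P₂/P₁ − 1) = 560·(386/668 − 1) = -236.4 K.
ΔU = (0.716)(20.79)(-236.4) = -3518 J.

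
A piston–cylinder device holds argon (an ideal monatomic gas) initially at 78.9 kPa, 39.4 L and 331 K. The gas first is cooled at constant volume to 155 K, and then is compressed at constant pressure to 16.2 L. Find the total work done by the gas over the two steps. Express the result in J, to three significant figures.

W_total ≈ -857 J

Step 1 (isochoric): W = 0 (constant volume).
After step 1: P = 36.95 kPa (V unchanged).
Step 2 (isobaric): W = PΔV = (36.95 kPa)(16.2 − 39.4 L) = -857.2 J.
W_total = 0 − 857.2 = -857.2 J.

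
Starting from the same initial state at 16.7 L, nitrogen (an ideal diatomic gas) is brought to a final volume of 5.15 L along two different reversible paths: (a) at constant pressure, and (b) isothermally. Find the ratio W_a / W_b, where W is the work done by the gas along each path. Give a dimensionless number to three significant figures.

W_a / W_b ≈ 0.588

Path (a) isobaric: W = P₁(V₂ − V₁) → W_a/(P₁V₁) = -0.6916.
Path (b) isothermal: W = P₁V₁ ln(V₂/V₁) → W_b/(P₁V₁) = -1.176.
W_a / W_b = -0.6916 / -1.176 = 0.5879.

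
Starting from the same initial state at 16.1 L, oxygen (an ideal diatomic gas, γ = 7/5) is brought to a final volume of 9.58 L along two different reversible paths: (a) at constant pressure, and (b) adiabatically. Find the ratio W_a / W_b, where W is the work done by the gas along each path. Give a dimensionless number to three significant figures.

Path (a) isobaric: W = P₁(V₂ − V₁) → W_a/(P₁V₁) = -0.405.
Path (b) adiabatic: W = P₁V₁(1 − (V₁/V₂)^(γ−1))/(γ−1) → W_b/(P₁V₁) = -0.577.
W_a / W_b = -0.405 / -0.577 = 0.7019.

W_a / W_b ≈ 0.702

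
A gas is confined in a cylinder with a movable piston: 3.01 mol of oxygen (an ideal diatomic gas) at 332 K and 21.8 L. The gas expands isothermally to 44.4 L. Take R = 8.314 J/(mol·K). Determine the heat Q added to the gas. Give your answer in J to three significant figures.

Isothermal ⇒ ΔU = 0, so Q = W = nRT ln(V₂/V₁).
Q = (3.01)(8.314)(332) ln(44.4/21.8) = 8308 × 0.7113 = 5910 J.

Q ≈ 5910 J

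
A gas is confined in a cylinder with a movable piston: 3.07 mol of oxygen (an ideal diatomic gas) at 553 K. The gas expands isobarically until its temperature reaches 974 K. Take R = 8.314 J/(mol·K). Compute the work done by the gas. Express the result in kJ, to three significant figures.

Isobaric: W = P ΔV = nR ΔT.
W = (3.07)(8.314)(974 − 553) = 10746 J.

W ≈ 10.7 kJ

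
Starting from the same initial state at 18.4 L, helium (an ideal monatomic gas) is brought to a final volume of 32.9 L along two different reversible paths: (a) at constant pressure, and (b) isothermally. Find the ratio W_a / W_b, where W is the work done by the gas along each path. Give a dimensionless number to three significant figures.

W_a / W_b ≈ 1.36

Path (a) isobaric: W = P₁(V₂ − V₁) → W_a/(P₁V₁) = 0.788.
Path (b) isothermal: W = P₁V₁ ln(V₂/V₁) → W_b/(P₁V₁) = 0.5811.
W_a / W_b = 0.788 / 0.5811 = 1.356.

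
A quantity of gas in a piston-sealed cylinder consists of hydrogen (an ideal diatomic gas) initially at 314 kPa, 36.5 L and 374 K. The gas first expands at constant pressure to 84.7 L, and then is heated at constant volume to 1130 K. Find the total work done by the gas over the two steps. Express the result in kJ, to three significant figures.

Step 1 (isobaric): W = PΔV = (314 kPa)(84.7 − 36.5 L) = 15135 J.
Step 2 (isochoric): W = 0 (constant volume).
W_total = 15135 + 0 = 15135 J.

W_total ≈ 15.1 kJ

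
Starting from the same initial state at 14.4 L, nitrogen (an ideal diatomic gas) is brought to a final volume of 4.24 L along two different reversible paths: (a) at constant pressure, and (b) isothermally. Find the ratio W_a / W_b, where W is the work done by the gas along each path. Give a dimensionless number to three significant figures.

W_a / W_b ≈ 0.577

Path (a) isobaric: W = P₁(V₂ − V₁) → W_a/(P₁V₁) = -0.7056.
Path (b) isothermal: W = P₁V₁ ln(V₂/V₁) → W_b/(P₁V₁) = -1.223.
W_a / W_b = -0.7056 / -1.223 = 0.5771.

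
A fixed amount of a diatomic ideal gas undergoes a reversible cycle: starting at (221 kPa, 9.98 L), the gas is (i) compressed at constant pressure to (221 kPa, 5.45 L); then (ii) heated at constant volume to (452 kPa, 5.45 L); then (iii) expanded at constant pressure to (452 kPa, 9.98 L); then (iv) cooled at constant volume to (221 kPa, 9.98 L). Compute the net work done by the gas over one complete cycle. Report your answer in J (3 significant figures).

W_net ≈ 1050 J

Constant-volume legs do no work.
W(i) = (221)(5.45 − 9.98) = -1001 J; W(iii) = (452)(9.98 − 5.45) = 2048 J.
W_net = -1001 + 2048 = 1046 J (the clockwise enclosed area).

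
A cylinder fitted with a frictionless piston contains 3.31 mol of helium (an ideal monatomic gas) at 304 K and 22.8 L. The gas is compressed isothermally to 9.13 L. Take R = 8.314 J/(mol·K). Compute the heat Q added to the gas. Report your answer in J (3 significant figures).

Q ≈ -7660 J

Isothermal ⇒ ΔU = 0, so Q = W = nRT ln(V₂/V₁).
Q = (3.31)(8.314)(304) ln(9.13/22.8) = 8366 × -0.9152 = -7656 J.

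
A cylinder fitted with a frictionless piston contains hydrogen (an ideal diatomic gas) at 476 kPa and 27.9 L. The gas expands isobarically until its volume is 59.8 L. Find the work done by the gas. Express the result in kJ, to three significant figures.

W ≈ 15.2 kJ

Isobaric: W = P ΔV.
W = (476 kPa)(59.8 − 27.9 L) = (476)(31.9) = 15184 J.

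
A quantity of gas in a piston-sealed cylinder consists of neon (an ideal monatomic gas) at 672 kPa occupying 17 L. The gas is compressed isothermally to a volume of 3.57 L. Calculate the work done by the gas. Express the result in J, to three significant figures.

W ≈ -17800 J

Isothermal: W = nRT ln(V₂/V₁) = P₁V₁ ln(V₂/V₁).
P₁V₁ = (672 kPa)(17 L) = 11424 J.
W = 11424 × ln(3.57/17) = 11424 × -1.561
W_by_gas = -17829 J.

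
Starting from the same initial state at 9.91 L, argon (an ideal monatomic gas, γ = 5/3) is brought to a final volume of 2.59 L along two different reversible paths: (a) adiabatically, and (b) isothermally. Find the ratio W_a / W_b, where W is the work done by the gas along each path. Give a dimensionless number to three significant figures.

W_a / W_b ≈ 1.62

Path (a) adiabatic: W = P₁V₁(1 − (V₁/V₂)^(γ−1))/(γ−1) → W_a/(P₁V₁) = -2.17.
Path (b) isothermal: W = P₁V₁ ln(V₂/V₁) → W_b/(P₁V₁) = -1.342.
W_a / W_b = -2.17 / -1.342 = 1.617.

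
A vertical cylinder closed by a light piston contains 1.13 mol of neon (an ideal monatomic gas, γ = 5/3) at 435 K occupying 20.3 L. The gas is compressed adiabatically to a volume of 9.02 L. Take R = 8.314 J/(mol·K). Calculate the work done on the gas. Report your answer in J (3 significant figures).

W ≈ 4400 J

Adiabatic: TV^(γ−1) = const with γ = 5/3.
T₂ = T₁ (V₁/V₂)^(γ−1) = 435 × (20.3/9.02)^0.667 = 435 × 1.717 = 747 K.
W_by = nCᵥ(T₁ − T₂) = (1.13)(12.47)(435 − 747) = -4397 J.
Work on gas = −W_by = 4397 J.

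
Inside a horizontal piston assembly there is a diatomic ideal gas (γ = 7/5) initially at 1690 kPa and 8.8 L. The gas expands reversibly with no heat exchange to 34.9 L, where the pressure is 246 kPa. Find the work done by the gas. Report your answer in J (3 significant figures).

W ≈ 15700 J

Adiabatic: W = (P₁V₁ − P₂V₂)/(γ − 1) with γ = 7/5.
P₁V₁ = 14872 J, P₂V₂ = 8585 J.
W = (14872 − 8585) / 0.4 = 15717 J.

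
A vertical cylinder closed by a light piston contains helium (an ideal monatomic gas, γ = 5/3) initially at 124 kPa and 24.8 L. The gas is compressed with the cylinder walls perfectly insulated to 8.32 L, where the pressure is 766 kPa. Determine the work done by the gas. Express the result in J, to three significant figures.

W ≈ -4950 J

Adiabatic: W = (P₁V₁ − P₂V₂)/(γ − 1) with γ = 5/3.
P₁V₁ = 3075 J, P₂V₂ = 6373 J.
W = (3075 − 6373) / 0.6667 = -4947 J.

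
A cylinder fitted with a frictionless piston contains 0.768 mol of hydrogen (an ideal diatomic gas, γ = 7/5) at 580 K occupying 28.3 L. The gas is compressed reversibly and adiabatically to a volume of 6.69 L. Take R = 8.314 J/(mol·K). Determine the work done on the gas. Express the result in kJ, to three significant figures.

Adiabatic: TV^(γ−1) = const with γ = 7/5.
T₂ = T₁ (V₁/V₂)^(γ−1) = 580 × (28.3/6.69)^0.4 = 580 × 1.781 = 1033 K.
W_by = nCᵥ(T₁ − T₂) = (0.768)(20.79)(580 − 1033) = -7226 J.
Work on gas = −W_by = 7226 J.

W ≈ 7.23 kJ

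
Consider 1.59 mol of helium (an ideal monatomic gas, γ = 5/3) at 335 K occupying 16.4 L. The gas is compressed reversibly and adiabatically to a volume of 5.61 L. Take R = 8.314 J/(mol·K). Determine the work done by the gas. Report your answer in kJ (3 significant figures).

W ≈ -6.94 kJ

Adiabatic: TV^(γ−1) = const with γ = 5/3.
T₂ = T₁ (V₁/V₂)^(γ−1) = 335 × (16.4/5.61)^0.667 = 335 × 2.045 = 684.9 K.
W_by = nCᵥ(T₁ − T₂) = (1.59)(12.47)(335 − 684.9) = -6938 J.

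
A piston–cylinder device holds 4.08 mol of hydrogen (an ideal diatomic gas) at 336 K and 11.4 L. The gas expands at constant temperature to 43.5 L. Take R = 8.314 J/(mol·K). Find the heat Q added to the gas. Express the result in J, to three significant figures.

Isothermal ⇒ ΔU = 0, so Q = W = nRT ln(V₂/V₁).
Q = (4.08)(8.314)(336) ln(43.5/11.4) = 11397 × 1.339 = 15263 J.

Q ≈ 15300 J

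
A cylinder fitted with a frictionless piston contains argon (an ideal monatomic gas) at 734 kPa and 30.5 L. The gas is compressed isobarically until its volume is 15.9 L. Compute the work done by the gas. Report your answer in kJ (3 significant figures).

W ≈ -10.7 kJ

Isobaric: W = P ΔV.
W = (734 kPa)(15.9 − 30.5 L) = (734)(-14.6) = -10716 J.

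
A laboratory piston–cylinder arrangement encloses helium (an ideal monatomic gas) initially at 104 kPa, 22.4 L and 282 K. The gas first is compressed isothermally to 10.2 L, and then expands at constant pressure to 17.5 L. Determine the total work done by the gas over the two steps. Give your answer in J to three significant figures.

W_total ≈ -165 J

Step 1 (isothermal): W = P₁V₁ ln(V₂/V₁) = (2330) ln(10.2/22.4) = -1833 J.
After step 1: P = 228.4 kPa, V = 10.2 L, T = 282 K.
Step 2 (isobaric): W = PΔV = (228.4 kPa)(17.5 − 10.2 L) = 1667 J.
W_total = -1833 + 1667 = -165.4 J.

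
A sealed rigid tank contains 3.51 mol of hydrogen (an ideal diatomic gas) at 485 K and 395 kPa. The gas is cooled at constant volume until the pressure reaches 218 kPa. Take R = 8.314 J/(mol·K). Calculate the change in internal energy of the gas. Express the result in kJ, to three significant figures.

Constant volume ⇒ W = 0, so Q = ΔU = nCᵥΔT with Cᵥ = 5R/2 = 20.79 J/(mol·K).
At constant V, T₂/T₁ = P₂/P₁ ⇒ ΔT = T₁(P₂/P₁ − 1) = 485·(218/395 − 1) = -217.3 K.
ΔU = (3.51)(20.79)(-217.3) = -15855 J.

ΔU ≈ -15.9 kJ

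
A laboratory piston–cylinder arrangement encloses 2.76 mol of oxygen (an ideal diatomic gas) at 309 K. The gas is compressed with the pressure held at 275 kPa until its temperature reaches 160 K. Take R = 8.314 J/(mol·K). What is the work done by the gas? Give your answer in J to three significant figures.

Isobaric: W = P ΔV = nR ΔT.
W = (2.76)(8.314)(160 − 309) = -3419 J.

W ≈ -3420 J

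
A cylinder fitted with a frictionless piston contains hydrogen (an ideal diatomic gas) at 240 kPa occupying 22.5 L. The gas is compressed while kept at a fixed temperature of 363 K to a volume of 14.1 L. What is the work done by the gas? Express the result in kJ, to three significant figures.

W ≈ -2.52 kJ

Isothermal: W = nRT ln(V₂/V₁) = P₁V₁ ln(V₂/V₁).
P₁V₁ = (240 kPa)(22.5 L) = 5400 J.
W = 5400 × ln(14.1/22.5) = 5400 × -0.4673
W_by_gas = -2524 J.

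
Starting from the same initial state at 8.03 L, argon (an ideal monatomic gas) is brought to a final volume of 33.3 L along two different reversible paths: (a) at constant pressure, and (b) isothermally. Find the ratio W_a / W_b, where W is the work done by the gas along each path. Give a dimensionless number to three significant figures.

Path (a) isobaric: W = P₁(V₂ − V₁) → W_a/(P₁V₁) = 3.147.
Path (b) isothermal: W = P₁V₁ ln(V₂/V₁) → W_b/(P₁V₁) = 1.422.
W_a / W_b = 3.147 / 1.422 = 2.212.

W_a / W_b ≈ 2.21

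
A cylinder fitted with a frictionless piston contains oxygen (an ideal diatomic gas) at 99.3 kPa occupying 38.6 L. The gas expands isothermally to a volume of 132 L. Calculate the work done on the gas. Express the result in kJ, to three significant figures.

W ≈ -4.71 kJ

Isothermal: W = nRT ln(V₂/V₁) = P₁V₁ ln(V₂/V₁).
P₁V₁ = (99.3 kPa)(38.6 L) = 3833 J.
W = 3833 × ln(132/38.6) = 3833 × 1.23
W_by_gas = 4713 J; work on gas = −W_by = -4713 J.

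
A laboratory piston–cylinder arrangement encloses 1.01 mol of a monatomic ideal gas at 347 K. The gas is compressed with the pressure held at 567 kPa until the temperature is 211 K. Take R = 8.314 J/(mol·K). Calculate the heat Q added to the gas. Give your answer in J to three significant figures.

Q ≈ -2860 J

Isobaric: W = nRΔT = (1.01)(8.314)(-136) = -1142 J.
ΔU = nCᵥΔT with Cᵥ = 3R/2: ΔU = (1.01)(12.47)(-136) = -1713 J.
Q = ΔU + W = -1713 − 1142 = -2855 J.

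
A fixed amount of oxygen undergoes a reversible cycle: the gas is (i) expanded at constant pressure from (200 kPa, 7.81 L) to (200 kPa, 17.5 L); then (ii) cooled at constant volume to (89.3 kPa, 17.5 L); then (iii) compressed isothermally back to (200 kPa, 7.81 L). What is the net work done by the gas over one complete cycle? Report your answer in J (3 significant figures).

W_net ≈ 677 J

Leg (i): W = PΔV = (200)(17.5 − 7.81) = 1938 J.
Leg (ii): W = 0.
Leg (iii): W = PᵢVᵢ ln(V_f/Vᵢ) = (1563) ln(7.81/17.5) = -1261 J.
W_net = 1938 − 1261 = 677.2 J.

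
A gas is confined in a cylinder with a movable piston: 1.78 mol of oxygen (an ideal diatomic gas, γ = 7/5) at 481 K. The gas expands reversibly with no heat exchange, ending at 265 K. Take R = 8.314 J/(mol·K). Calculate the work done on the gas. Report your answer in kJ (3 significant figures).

Adiabatic ⇒ Q = 0, so W_by = −ΔU = nCᵥ(T₁ − T₂).
Cᵥ = 5R/2 = 20.79 J/(mol·K).
W = (1.78)(20.79)(481 − 265) = 7991 J.
Work on gas = −W_by = -7991 J.

W ≈ -7.99 kJ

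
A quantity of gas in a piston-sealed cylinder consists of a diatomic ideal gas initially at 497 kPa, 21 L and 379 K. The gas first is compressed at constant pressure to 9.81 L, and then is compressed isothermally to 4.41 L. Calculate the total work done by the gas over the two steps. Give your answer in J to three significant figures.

Step 1 (isobaric): W = PΔV = (497 kPa)(9.81 − 21 L) = -5561 J.
After step 1: P = 497 kPa, V = 9.81 L, T = 177 K.
Step 2 (isothermal): W = P₁V₁ ln(V₂/V₁) = (4876) ln(4.41/9.81) = -3898 J.
W_total = -5561 − 3898 = -9460 J.

W_total ≈ -9460 J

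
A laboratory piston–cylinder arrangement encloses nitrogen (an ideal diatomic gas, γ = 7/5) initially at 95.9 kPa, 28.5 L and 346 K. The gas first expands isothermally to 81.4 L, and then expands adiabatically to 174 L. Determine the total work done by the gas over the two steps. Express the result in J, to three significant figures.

Step 1 (isothermal): W = P₁V₁ ln(V₂/V₁) = (2733) ln(81.4/28.5) = 2868 J.
After step 1: P = 33.58 kPa, V = 81.4 L, T = 346 K.
Step 2 (adiabatic): W = (P₁V₁ − P₂V₂)/(γ−1) = (2733 − 2017)/0.4 = 1791 J.
W_total = 2868 + 1791 = 4659 J.

W_total ≈ 4660 J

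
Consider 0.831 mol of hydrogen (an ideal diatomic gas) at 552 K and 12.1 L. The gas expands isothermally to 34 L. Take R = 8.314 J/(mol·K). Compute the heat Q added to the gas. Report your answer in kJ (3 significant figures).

Isothermal ⇒ ΔU = 0, so Q = W = nRT ln(V₂/V₁).
Q = (0.831)(8.314)(552) ln(34/12.1) = 3814 × 1.033 = 3940 J.

Q ≈ 3.94 kJ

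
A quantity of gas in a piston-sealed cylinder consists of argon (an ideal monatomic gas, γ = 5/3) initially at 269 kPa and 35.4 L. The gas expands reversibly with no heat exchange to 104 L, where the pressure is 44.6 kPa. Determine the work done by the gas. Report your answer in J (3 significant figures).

W ≈ 7330 J

Adiabatic: W = (P₁V₁ − P₂V₂)/(γ − 1) with γ = 5/3.
P₁V₁ = 9523 J, P₂V₂ = 4638 J.
W = (9523 − 4638) / 0.6667 = 7326 J.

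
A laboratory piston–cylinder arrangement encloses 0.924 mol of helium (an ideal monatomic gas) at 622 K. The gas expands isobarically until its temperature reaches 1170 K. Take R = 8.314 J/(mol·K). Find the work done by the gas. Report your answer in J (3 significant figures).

W ≈ 4210 J

Isobaric: W = P ΔV = nR ΔT.
W = (0.924)(8.314)(1170 − 622) = 4210 J.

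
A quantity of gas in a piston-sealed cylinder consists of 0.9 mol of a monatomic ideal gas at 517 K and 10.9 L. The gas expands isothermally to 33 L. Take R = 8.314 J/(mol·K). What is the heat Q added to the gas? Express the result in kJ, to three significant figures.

Q ≈ 4.29 kJ

Isothermal ⇒ ΔU = 0, so Q = W = nRT ln(V₂/V₁).
Q = (0.9)(8.314)(517) ln(33/10.9) = 3869 × 1.108 = 4285 J.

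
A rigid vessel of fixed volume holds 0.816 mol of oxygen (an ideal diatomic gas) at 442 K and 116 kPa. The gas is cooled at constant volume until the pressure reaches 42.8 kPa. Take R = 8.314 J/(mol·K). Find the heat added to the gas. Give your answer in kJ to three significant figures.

Constant volume ⇒ W = 0, so Q = ΔU = nCᵥΔT with Cᵥ = 5R/2 = 20.79 J/(mol·K).
At constant V, T₂/T₁ = P₂/P₁ ⇒ ΔT = T₁(P₂/P₁ − 1) = 442·(42.8/116 − 1) = -278.9 K.
ΔU = (0.816)(20.79)(-278.9) = -4731 J.

Q ≈ -4.73 kJ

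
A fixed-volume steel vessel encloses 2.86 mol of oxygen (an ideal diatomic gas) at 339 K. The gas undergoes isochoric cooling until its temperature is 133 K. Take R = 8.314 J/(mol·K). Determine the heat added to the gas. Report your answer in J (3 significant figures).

Q ≈ -12200 J

Constant volume ⇒ W = 0, so Q = ΔU = nCᵥΔT with Cᵥ = 5R/2 = 20.79 J/(mol·K).
ΔU = (2.86)(20.79)(133 − 339) = -12246 J.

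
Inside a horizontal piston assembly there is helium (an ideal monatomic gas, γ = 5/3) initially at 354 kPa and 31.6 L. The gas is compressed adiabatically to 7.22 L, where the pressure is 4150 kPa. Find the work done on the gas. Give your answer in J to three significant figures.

Adiabatic: W = (P₁V₁ − P₂V₂)/(γ − 1) with γ = 5/3.
P₁V₁ = 11186 J, P₂V₂ = 29963 J.
W = (11186 − 29963) / 0.6667 = -28165 J.
Work on gas = −W_by = 28165 J.

W ≈ 28200 J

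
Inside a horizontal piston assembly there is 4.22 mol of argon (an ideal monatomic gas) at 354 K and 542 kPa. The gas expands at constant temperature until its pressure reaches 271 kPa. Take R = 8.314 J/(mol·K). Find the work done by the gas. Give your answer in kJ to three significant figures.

Isothermal process: W = nRT ln(V₂/V₁) = nRT ln(P₁/P₂).
W = (4.22)(8.314)(354) × ln(542/271)
  = 12420 × ln(2) = 12420 × 0.6931
W_by_gas = 8609 J.

W ≈ 8.61 kJ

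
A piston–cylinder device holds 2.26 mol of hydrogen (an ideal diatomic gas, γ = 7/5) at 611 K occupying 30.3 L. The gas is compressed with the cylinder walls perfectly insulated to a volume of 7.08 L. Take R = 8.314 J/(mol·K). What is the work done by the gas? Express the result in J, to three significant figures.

Adiabatic: TV^(γ−1) = const with γ = 7/5.
T₂ = T₁ (V₁/V₂)^(γ−1) = 611 × (30.3/7.08)^0.4 = 611 × 1.789 = 1093 K.
W_by = nCᵥ(T₁ − T₂) = (2.26)(20.79)(611 − 1093) = -22640 J.

W ≈ -22600 J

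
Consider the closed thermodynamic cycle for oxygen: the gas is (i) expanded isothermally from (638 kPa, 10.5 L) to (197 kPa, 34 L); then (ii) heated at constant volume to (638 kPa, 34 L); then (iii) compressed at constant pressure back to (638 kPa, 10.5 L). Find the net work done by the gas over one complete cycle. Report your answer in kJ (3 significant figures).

W_net ≈ -7.12 kJ

Leg (i): W = PᵢVᵢ ln(V_f/Vᵢ) = (6699) ln(34/10.5) = 7871 J.
Leg (ii): W = 0.
Leg (iii): W = PΔV = (638)(10.5 − 34) = -14993 J.
W_net = 7871 − 14993 = -7122 J.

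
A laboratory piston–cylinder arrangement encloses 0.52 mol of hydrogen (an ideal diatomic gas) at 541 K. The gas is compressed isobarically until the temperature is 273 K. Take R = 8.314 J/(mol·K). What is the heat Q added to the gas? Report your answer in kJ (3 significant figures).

Q ≈ -4.06 kJ

Isobaric: W = nRΔT = (0.52)(8.314)(-268) = -1159 J.
ΔU = nCᵥΔT with Cᵥ = 5R/2: ΔU = (0.52)(20.79)(-268) = -2897 J.
Q = ΔU + W = -2897 − 1159 = -4055 J.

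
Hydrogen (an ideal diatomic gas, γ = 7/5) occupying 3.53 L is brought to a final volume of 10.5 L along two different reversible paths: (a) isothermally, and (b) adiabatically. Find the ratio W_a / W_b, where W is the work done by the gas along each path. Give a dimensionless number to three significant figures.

Path (a) isothermal: W = P₁V₁ ln(V₂/V₁) → W_a/(P₁V₁) = 1.09.
Path (b) adiabatic: W = P₁V₁(1 − (V₁/V₂)^(γ−1))/(γ−1) → W_b/(P₁V₁) = 0.8835.
W_a / W_b = 1.09 / 0.8835 = 1.234.

W_a / W_b ≈ 1.23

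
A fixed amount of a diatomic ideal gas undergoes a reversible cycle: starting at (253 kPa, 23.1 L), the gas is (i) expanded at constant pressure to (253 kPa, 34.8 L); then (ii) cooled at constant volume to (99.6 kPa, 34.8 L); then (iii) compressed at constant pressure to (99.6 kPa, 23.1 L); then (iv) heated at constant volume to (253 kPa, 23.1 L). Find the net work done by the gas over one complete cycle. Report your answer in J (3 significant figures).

Constant-volume legs do no work.
W(i) = (253)(34.8 − 23.1) = 2960 J; W(iii) = (99.6)(23.1 − 34.8) = -1165 J.
W_net = 2960 − 1165 = 1795 J (the clockwise enclosed area).

W_net ≈ 1790 J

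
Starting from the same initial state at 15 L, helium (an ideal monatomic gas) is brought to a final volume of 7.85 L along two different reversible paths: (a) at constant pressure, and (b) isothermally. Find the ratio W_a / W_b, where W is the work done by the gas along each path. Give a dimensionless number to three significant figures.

Path (a) isobaric: W = P₁(V₂ − V₁) → W_a/(P₁V₁) = -0.4767.
Path (b) isothermal: W = P₁V₁ ln(V₂/V₁) → W_b/(P₁V₁) = -0.6475.
W_a / W_b = -0.4767 / -0.6475 = 0.7361.

W_a / W_b ≈ 0.736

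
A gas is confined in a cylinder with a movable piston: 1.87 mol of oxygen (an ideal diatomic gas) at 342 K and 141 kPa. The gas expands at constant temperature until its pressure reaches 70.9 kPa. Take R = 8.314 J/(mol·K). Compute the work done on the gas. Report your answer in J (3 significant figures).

Isothermal process: W = nRT ln(V₂/V₁) = nRT ln(P₁/P₂).
W = (1.87)(8.314)(342) × ln(141/70.9)
  = 5317 × ln(1.989) = 5317 × 0.6875
W_by_gas = 3655 J; work on gas = −W_by = -3655 J.

W ≈ -3660 J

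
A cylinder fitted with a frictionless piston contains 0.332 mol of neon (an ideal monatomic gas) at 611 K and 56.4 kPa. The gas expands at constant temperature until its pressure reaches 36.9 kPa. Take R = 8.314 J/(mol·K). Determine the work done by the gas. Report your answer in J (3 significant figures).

W ≈ 716 J

Isothermal process: W = nRT ln(V₂/V₁) = nRT ln(P₁/P₂).
W = (0.332)(8.314)(611) × ln(56.4/36.9)
  = 1687 × ln(1.528) = 1687 × 0.4243
W_by_gas = 715.5 J.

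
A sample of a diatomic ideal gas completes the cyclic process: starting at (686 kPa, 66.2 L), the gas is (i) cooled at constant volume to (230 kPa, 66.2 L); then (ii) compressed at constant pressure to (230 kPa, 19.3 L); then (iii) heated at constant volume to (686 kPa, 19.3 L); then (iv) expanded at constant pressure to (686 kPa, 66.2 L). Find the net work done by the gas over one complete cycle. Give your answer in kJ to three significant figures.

W_net ≈ 21.4 kJ

Constant-volume legs do no work.
W(ii) = (230)(19.3 − 66.2) = -10787 J; W(iv) = (686)(66.2 − 19.3) = 32173 J.
W_net = -10787 + 32173 = 21386 J (the clockwise enclosed area).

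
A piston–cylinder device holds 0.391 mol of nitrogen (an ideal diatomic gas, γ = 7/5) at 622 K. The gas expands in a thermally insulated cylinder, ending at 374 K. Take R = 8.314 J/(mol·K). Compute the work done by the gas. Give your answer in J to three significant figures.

Adiabatic ⇒ Q = 0, so W_by = −ΔU = nCᵥ(T₁ − T₂).
Cᵥ = 5R/2 = 20.79 J/(mol·K).
W = (0.391)(20.79)(622 − 374) = 2015 J.

W ≈ 2020 J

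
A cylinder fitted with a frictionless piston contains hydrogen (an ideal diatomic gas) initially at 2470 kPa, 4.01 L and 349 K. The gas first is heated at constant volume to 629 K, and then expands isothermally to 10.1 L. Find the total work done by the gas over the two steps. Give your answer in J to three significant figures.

Step 1 (isochoric): W = 0 (constant volume).
After step 1: P = 4452 kPa (V unchanged).
Step 2 (isothermal): W = P₁V₁ ln(V₂/V₁) = (17851) ln(10.1/4.01) = 16490 J.
W_total = 0 + 16490 = 16490 J.

W_total ≈ 16500 J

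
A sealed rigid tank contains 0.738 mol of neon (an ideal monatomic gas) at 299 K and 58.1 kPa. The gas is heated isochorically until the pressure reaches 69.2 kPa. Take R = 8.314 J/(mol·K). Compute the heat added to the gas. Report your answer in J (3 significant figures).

Q ≈ 526 J

Constant volume ⇒ W = 0, so Q = ΔU = nCᵥΔT with Cᵥ = 3R/2 = 12.47 J/(mol·K).
At constant V, T₂/T₁ = P₂/P₁ ⇒ ΔT = T₁(P₂/P₁ − 1) = 299·(69.2/58.1 − 1) = 57.12 K.
ΔU = (0.738)(12.47)(57.12) = 525.7 J.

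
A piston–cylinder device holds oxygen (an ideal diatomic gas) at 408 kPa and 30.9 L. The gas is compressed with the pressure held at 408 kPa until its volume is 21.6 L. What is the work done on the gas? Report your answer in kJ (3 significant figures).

Isobaric: W = P ΔV.
W = (408 kPa)(21.6 − 30.9 L) = (408)(-9.3) = -3794 J.
Work on gas = −W_by = 3794 J.

W ≈ 3.79 kJ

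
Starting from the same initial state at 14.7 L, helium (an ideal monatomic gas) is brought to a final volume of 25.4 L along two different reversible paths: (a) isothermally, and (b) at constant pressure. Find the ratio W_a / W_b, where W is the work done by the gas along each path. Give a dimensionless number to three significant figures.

Path (a) isothermal: W = P₁V₁ ln(V₂/V₁) → W_a/(P₁V₁) = 0.5469.
Path (b) isobaric: W = P₁(V₂ − V₁) → W_b/(P₁V₁) = 0.7279.
W_a / W_b = 0.5469 / 0.7279 = 0.7514.

W_a / W_b ≈ 0.751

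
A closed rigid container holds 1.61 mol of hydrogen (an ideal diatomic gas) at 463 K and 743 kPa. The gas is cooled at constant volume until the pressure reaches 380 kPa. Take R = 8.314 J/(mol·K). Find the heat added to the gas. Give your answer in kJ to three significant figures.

Q ≈ -7.57 kJ

Constant volume ⇒ W = 0, so Q = ΔU = nCᵥΔT with Cᵥ = 5R/2 = 20.79 J/(mol·K).
At constant V, T₂/T₁ = P₂/P₁ ⇒ ΔT = T₁(P₂/P₁ − 1) = 463·(380/743 − 1) = -226.2 K.
ΔU = (1.61)(20.79)(-226.2) = -7570 J.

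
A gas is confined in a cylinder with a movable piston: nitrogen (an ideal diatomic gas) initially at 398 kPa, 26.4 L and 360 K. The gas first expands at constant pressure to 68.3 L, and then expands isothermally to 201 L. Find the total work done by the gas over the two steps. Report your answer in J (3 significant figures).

W_total ≈ 46000 J

Step 1 (isobaric): W = PΔV = (398 kPa)(68.3 − 26.4 L) = 16676 J.
After step 1: P = 398 kPa, V = 68.3 L, T = 931.4 K.
Step 2 (isothermal): W = P₁V₁ ln(V₂/V₁) = (27183) ln(201/68.3) = 29342 J.
W_total = 16676 + 29342 = 46018 J.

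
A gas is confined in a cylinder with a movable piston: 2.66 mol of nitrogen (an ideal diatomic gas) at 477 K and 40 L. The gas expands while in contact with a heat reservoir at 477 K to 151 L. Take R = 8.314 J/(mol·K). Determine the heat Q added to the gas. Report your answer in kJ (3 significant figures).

Isothermal ⇒ ΔU = 0, so Q = W = nRT ln(V₂/V₁).
Q = (2.66)(8.314)(477) ln(151/40) = 10549 × 1.328 = 14013 J.

Q ≈ 14.0 kJ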